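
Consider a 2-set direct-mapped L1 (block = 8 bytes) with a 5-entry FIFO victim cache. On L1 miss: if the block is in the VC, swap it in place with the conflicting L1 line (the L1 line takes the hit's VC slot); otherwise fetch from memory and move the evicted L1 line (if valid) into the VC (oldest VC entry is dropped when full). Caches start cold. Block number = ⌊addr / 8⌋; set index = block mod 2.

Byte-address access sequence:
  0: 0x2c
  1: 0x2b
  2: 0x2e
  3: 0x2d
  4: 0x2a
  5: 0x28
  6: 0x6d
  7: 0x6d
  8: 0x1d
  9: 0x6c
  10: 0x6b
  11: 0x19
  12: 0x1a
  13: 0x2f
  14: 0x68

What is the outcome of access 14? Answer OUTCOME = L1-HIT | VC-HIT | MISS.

OUTCOME = VC-HIT

0: 0x2c (blk 5, set 1) → MISS  vc=[]
1: 0x2b (blk 5, set 1) → L1-HIT  vc=[]
2: 0x2e (blk 5, set 1) → L1-HIT  vc=[]
3: 0x2d (blk 5, set 1) → L1-HIT  vc=[]
4: 0x2a (blk 5, set 1) → L1-HIT  vc=[]
5: 0x28 (blk 5, set 1) → L1-HIT  vc=[]
6: 0x6d (blk 13, set 1) → MISS  vc=[5]
7: 0x6d (blk 13, set 1) → L1-HIT  vc=[5]
8: 0x1d (blk 3, set 1) → MISS  vc=[5, 13]
9: 0x6c (blk 13, set 1) → VC-HIT  vc=[5, 3]
10: 0x6b (blk 13, set 1) → L1-HIT  vc=[5, 3]
11: 0x19 (blk 3, set 1) → VC-HIT  vc=[5, 13]
12: 0x1a (blk 3, set 1) → L1-HIT  vc=[5, 13]
13: 0x2f (blk 5, set 1) → VC-HIT  vc=[3, 13]
14: 0x68 (blk 13, set 1) → VC-HIT  vc=[3, 5]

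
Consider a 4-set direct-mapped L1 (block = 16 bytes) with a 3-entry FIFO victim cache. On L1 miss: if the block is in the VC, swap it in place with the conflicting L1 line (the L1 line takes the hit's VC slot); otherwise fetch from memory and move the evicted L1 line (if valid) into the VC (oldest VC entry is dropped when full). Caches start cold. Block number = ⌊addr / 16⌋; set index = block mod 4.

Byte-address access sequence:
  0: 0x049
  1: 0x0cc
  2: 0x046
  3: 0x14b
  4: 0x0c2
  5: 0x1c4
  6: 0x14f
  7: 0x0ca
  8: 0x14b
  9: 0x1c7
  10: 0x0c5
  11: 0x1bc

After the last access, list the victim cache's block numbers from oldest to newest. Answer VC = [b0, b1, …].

VC = [20, 4, 28]

#0 0x49→b4/s0 MISS; vc=[]
#1 0xcc→b12/s0 MISS; vc=[4]
#2 0x46→b4/s0 VC-HIT; vc=[12]
#3 0x14b→b20/s0 MISS; vc=[12,4]
#4 0xc2→b12/s0 VC-HIT; vc=[20,4]
#5 0x1c4→b28/s0 MISS; vc=[20,4,12]
#6 0x14f→b20/s0 VC-HIT; vc=[28,4,12]
#7 0xca→b12/s0 VC-HIT; vc=[28,4,20]
#8 0x14b→b20/s0 VC-HIT; vc=[28,4,12]
#9 0x1c7→b28/s0 VC-HIT; vc=[20,4,12]
#10 0xc5→b12/s0 VC-HIT; vc=[20,4,28]
#11 0x1bc→b27/s3 MISS; vc=[20,4,28]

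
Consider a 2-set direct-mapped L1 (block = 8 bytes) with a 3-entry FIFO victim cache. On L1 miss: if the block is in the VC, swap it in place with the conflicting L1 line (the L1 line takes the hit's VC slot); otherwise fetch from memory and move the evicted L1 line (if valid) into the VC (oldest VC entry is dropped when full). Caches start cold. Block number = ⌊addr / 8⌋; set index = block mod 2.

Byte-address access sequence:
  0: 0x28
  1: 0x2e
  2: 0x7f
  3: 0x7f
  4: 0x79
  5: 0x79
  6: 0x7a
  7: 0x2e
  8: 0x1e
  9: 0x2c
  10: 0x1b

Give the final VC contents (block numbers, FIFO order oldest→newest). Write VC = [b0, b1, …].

VC = [15, 5]

  [0] addr=0x28 blk=5 s=1: MISS | VC []
  [1] addr=0x2e blk=5 s=1: L1-HIT | VC []
  [2] addr=0x7f blk=15 s=1: MISS | VC [5]
  [3] addr=0x7f blk=15 s=1: L1-HIT | VC [5]
  [4] addr=0x79 blk=15 s=1: L1-HIT | VC [5]
  [5] addr=0x79 blk=15 s=1: L1-HIT | VC [5]
  [6] addr=0x7a blk=15 s=1: L1-HIT | VC [5]
  [7] addr=0x2e blk=5 s=1: VC-HIT | VC [15]
  [8] addr=0x1e blk=3 s=1: MISS | VC [15, 5]
  [9] addr=0x2c blk=5 s=1: VC-HIT | VC [15, 3]
  [10] addr=0x1b blk=3 s=1: VC-HIT | VC [15, 5]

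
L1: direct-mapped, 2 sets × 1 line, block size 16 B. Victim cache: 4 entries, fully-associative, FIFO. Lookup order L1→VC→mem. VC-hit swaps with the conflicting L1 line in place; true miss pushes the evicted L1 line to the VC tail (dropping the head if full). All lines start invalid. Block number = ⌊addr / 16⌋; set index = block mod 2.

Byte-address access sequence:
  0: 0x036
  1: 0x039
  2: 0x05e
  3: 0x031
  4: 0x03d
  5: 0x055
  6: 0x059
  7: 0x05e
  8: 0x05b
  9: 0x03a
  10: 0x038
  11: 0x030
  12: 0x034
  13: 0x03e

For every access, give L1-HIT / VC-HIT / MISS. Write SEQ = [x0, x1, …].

#0 0x36→b3/s1 MISS; vc=[]
#1 0x39→b3/s1 L1-HIT; vc=[]
#2 0x5e→b5/s1 MISS; vc=[3]
#3 0x31→b3/s1 VC-HIT; vc=[5]
#4 0x3d→b3/s1 L1-HIT; vc=[5]
#5 0x55→b5/s1 VC-HIT; vc=[3]
#6 0x59→b5/s1 L1-HIT; vc=[3]
#7 0x5e→b5/s1 L1-HIT; vc=[3]
#8 0x5b→b5/s1 L1-HIT; vc=[3]
#9 0x3a→b3/s1 VC-HIT; vc=[5]
#10 0x38→b3/s1 L1-HIT; vc=[5]
#11 0x30→b3/s1 L1-HIT; vc=[5]
#12 0x34→b3/s1 L1-HIT; vc=[5]
#13 0x3e→b3/s1 L1-HIT; vc=[5]

SEQ = [MISS, L1-HIT, MISS, VC-HIT, L1-HIT, VC-HIT, L1-HIT, L1-HIT, L1-HIT, VC-HIT, L1-HIT, L1-HIT, L1-HIT, L1-HIT]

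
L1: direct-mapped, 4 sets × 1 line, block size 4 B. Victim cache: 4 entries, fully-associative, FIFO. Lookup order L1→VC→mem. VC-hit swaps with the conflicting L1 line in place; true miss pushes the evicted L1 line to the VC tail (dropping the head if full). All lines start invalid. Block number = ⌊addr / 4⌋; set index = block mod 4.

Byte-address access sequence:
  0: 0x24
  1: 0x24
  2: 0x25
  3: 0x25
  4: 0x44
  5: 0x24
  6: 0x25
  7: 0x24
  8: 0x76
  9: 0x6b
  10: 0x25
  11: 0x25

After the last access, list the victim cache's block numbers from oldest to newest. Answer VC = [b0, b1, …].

VC = [17, 29]

#0 0x24→b9/s1 MISS; vc=[]
#1 0x24→b9/s1 L1-HIT; vc=[]
#2 0x25→b9/s1 L1-HIT; vc=[]
#3 0x25→b9/s1 L1-HIT; vc=[]
#4 0x44→b17/s1 MISS; vc=[9]
#5 0x24→b9/s1 VC-HIT; vc=[17]
#6 0x25→b9/s1 L1-HIT; vc=[17]
#7 0x24→b9/s1 L1-HIT; vc=[17]
#8 0x76→b29/s1 MISS; vc=[17,9]
#9 0x6b→b26/s2 MISS; vc=[17,9]
#10 0x25→b9/s1 VC-HIT; vc=[17,29]
#11 0x25→b9/s1 L1-HIT; vc=[17,29]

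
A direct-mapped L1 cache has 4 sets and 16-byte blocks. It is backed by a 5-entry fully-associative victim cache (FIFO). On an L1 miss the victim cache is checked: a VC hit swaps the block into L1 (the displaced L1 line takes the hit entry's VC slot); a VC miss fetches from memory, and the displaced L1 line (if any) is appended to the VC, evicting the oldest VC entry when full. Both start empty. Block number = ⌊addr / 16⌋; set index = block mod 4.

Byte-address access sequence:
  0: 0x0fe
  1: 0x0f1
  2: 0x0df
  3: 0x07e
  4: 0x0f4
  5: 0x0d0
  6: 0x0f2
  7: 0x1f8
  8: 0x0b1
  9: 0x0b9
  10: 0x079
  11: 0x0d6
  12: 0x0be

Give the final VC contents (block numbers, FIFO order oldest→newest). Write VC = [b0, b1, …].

VC = [7, 15, 31]

#0 0xfe→b15/s3 MISS; vc=[]
#1 0xf1→b15/s3 L1-HIT; vc=[]
#2 0xdf→b13/s1 MISS; vc=[]
#3 0x7e→b7/s3 MISS; vc=[15]
#4 0xf4→b15/s3 VC-HIT; vc=[7]
#5 0xd0→b13/s1 L1-HIT; vc=[7]
#6 0xf2→b15/s3 L1-HIT; vc=[7]
#7 0x1f8→b31/s3 MISS; vc=[7,15]
#8 0xb1→b11/s3 MISS; vc=[7,15,31]
#9 0xb9→b11/s3 L1-HIT; vc=[7,15,31]
#10 0x79→b7/s3 VC-HIT; vc=[11,15,31]
#11 0xd6→b13/s1 L1-HIT; vc=[11,15,31]
#12 0xbe→b11/s3 VC-HIT; vc=[7,15,31]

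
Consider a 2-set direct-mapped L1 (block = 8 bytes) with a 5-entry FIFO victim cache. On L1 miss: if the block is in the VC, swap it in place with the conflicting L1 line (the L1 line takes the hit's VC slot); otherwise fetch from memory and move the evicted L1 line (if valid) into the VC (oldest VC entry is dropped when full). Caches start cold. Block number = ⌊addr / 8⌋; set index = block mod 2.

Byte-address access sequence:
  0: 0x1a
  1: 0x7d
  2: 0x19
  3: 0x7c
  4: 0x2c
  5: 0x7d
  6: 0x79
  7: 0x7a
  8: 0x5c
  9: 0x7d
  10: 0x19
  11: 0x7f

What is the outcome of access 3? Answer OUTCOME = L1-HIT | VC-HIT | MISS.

  [0] addr=0x1a blk=3 s=1: MISS | VC []
  [1] addr=0x7d blk=15 s=1: MISS | VC [3]
  [2] addr=0x19 blk=3 s=1: VC-HIT | VC [15]
  [3] addr=0x7c blk=15 s=1: VC-HIT | VC [3]
  [4] addr=0x2c blk=5 s=1: MISS | VC [3, 15]
  [5] addr=0x7d blk=15 s=1: VC-HIT | VC [3, 5]
  [6] addr=0x79 blk=15 s=1: L1-HIT | VC [3, 5]
  [7] addr=0x7a blk=15 s=1: L1-HIT | VC [3, 5]
  [8] addr=0x5c blk=11 s=1: MISS | VC [3, 5, 15]
  [9] addr=0x7d blk=15 s=1: VC-HIT | VC [3, 5, 11]
  [10] addr=0x19 blk=3 s=1: VC-HIT | VC [15, 5, 11]
  [11] addr=0x7f blk=15 s=1: VC-HIT | VC [3, 5, 11]

OUTCOME = VC-HIT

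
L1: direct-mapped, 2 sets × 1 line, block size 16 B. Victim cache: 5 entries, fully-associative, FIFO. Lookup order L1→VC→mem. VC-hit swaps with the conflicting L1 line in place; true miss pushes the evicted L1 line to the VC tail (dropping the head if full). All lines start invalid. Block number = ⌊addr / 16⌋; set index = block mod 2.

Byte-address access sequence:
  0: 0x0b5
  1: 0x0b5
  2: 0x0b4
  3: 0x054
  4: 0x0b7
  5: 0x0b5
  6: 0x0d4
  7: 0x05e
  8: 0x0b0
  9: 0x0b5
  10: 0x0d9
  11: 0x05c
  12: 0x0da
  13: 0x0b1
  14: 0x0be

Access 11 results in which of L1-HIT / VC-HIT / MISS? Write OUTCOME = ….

OUTCOME = VC-HIT

  [0] addr=0xb5 blk=11 s=1: MISS | VC []
  [1] addr=0xb5 blk=11 s=1: L1-HIT | VC []
  [2] addr=0xb4 blk=11 s=1: L1-HIT | VC []
  [3] addr=0x54 blk=5 s=1: MISS | VC [11]
  [4] addr=0xb7 blk=11 s=1: VC-HIT | VC [5]
  [5] addr=0xb5 blk=11 s=1: L1-HIT | VC [5]
  [6] addr=0xd4 blk=13 s=1: MISS | VC [5, 11]
  [7] addr=0x5e blk=5 s=1: VC-HIT | VC [13, 11]
  [8] addr=0xb0 blk=11 s=1: VC-HIT | VC [13, 5]
  [9] addr=0xb5 blk=11 s=1: L1-HIT | VC [13, 5]
  [10] addr=0xd9 blk=13 s=1: VC-HIT | VC [11, 5]
  [11] addr=0x5c blk=5 s=1: VC-HIT | VC [11, 13]
  [12] addr=0xda blk=13 s=1: VC-HIT | VC [11, 5]
  [13] addr=0xb1 blk=11 s=1: VC-HIT | VC [13, 5]
  [14] addr=0xbe blk=11 s=1: L1-HIT | VC [13, 5]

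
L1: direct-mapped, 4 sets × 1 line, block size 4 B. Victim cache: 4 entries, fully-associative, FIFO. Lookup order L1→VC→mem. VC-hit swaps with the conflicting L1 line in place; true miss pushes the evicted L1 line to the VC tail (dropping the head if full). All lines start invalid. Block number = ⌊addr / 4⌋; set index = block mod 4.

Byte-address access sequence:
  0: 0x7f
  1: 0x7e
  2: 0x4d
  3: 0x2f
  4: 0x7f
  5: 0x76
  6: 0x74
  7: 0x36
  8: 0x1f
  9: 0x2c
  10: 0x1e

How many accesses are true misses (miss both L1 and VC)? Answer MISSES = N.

MISSES = 6

  [0] addr=0x7f blk=31 s=3: MISS | VC []
  [1] addr=0x7e blk=31 s=3: L1-HIT | VC []
  [2] addr=0x4d blk=19 s=3: MISS | VC [31]
  [3] addr=0x2f blk=11 s=3: MISS | VC [31, 19]
  [4] addr=0x7f blk=31 s=3: VC-HIT | VC [11, 19]
  [5] addr=0x76 blk=29 s=1: MISS | VC [11, 19]
  [6] addr=0x74 blk=29 s=1: L1-HIT | VC [11, 19]
  [7] addr=0x36 blk=13 s=1: MISS | VC [11, 19, 29]
  [8] addr=0x1f blk=7 s=3: MISS | VC [11, 19, 29, 31]
  [9] addr=0x2c blk=11 s=3: VC-HIT | VC [7, 19, 29, 31]
  [10] addr=0x1e blk=7 s=3: VC-HIT | VC [11, 19, 29, 31]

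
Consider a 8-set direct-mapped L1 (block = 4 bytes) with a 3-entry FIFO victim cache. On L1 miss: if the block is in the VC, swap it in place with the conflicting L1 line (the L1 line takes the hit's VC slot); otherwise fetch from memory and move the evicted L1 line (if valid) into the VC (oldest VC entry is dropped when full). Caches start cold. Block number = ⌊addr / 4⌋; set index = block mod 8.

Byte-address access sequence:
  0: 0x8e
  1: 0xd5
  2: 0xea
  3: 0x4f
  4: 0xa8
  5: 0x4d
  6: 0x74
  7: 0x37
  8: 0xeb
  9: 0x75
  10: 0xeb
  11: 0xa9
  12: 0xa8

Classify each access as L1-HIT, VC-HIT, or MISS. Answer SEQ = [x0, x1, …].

  [0] addr=0x8e blk=35 s=3: MISS | VC []
  [1] addr=0xd5 blk=53 s=5: MISS | VC []
  [2] addr=0xea blk=58 s=2: MISS | VC []
  [3] addr=0x4f blk=19 s=3: MISS | VC [35]
  [4] addr=0xa8 blk=42 s=2: MISS | VC [35, 58]
  [5] addr=0x4d blk=19 s=3: L1-HIT | VC [35, 58]
  [6] addr=0x74 blk=29 s=5: MISS | VC [35, 58, 53]
  [7] addr=0x37 blk=13 s=5: MISS | VC [58, 53, 29]
  [8] addr=0xeb blk=58 s=2: VC-HIT | VC [42, 53, 29]
  [9] addr=0x75 blk=29 s=5: VC-HIT | VC [42, 53, 13]
  [10] addr=0xeb blk=58 s=2: L1-HIT | VC [42, 53, 13]
  [11] addr=0xa9 blk=42 s=2: VC-HIT | VC [58, 53, 13]
  [12] addr=0xa8 blk=42 s=2: L1-HIT | VC [58, 53, 13]

SEQ = [MISS, MISS, MISS, MISS, MISS, L1-HIT, MISS, MISS, VC-HIT, VC-HIT, L1-HIT, VC-HIT, L1-HIT]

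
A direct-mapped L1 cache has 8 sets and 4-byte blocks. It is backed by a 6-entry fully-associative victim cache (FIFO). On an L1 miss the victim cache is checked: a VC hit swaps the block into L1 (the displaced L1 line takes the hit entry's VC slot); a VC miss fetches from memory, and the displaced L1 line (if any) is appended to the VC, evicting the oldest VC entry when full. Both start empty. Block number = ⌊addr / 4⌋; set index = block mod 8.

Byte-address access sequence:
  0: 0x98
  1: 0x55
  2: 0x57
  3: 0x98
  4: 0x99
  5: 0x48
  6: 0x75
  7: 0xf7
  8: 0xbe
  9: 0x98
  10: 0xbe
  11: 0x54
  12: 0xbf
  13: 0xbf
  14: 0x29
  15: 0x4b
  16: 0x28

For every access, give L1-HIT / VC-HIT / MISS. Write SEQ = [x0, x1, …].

SEQ = [MISS, MISS, L1-HIT, L1-HIT, L1-HIT, MISS, MISS, MISS, MISS, L1-HIT, L1-HIT, VC-HIT, L1-HIT, L1-HIT, MISS, VC-HIT, VC-HIT]

  [0] addr=0x98 blk=38 s=6: MISS | VC []
  [1] addr=0x55 blk=21 s=5: MISS | VC []
  [2] addr=0x57 blk=21 s=5: L1-HIT | VC []
  [3] addr=0x98 blk=38 s=6: L1-HIT | VC []
  [4] addr=0x99 blk=38 s=6: L1-HIT | VC []
  [5] addr=0x48 blk=18 s=2: MISS | VC []
  [6] addr=0x75 blk=29 s=5: MISS | VC [21]
  [7] addr=0xf7 blk=61 s=5: MISS | VC [21, 29]
  [8] addr=0xbe blk=47 s=7: MISS | VC [21, 29]
  [9] addr=0x98 blk=38 s=6: L1-HIT | VC [21, 29]
  [10] addr=0xbe blk=47 s=7: L1-HIT | VC [21, 29]
  [11] addr=0x54 blk=21 s=5: VC-HIT | VC [61, 29]
  [12] addr=0xbf blk=47 s=7: L1-HIT | VC [61, 29]
  [13] addr=0xbf blk=47 s=7: L1-HIT | VC [61, 29]
  [14] addr=0x29 blk=10 s=2: MISS | VC [61, 29, 18]
  [15] addr=0x4b blk=18 s=2: VC-HIT | VC [61, 29, 10]
  [16] addr=0x28 blk=10 s=2: VC-HIT | VC [61, 29, 18]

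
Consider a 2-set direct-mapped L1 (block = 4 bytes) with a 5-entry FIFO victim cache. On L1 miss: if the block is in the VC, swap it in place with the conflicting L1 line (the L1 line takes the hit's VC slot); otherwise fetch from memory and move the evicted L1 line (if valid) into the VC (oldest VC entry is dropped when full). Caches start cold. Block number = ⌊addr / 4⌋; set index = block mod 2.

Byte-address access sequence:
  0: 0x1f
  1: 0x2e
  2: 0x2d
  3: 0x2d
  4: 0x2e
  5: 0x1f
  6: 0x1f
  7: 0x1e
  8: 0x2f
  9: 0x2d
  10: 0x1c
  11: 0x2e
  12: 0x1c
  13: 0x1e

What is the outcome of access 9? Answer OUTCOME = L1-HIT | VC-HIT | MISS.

0: 0x1f (blk 7, set 1) → MISS  vc=[]
1: 0x2e (blk 11, set 1) → MISS  vc=[7]
2: 0x2d (blk 11, set 1) → L1-HIT  vc=[7]
3: 0x2d (blk 11, set 1) → L1-HIT  vc=[7]
4: 0x2e (blk 11, set 1) → L1-HIT  vc=[7]
5: 0x1f (blk 7, set 1) → VC-HIT  vc=[11]
6: 0x1f (blk 7, set 1) → L1-HIT  vc=[11]
7: 0x1e (blk 7, set 1) → L1-HIT  vc=[11]
8: 0x2f (blk 11, set 1) → VC-HIT  vc=[7]
9: 0x2d (blk 11, set 1) → L1-HIT  vc=[7]
10: 0x1c (blk 7, set 1) → VC-HIT  vc=[11]
11: 0x2e (blk 11, set 1) → VC-HIT  vc=[7]
12: 0x1c (blk 7, set 1) → VC-HIT  vc=[11]
13: 0x1e (blk 7, set 1) → L1-HIT  vc=[11]

OUTCOME = L1-HIT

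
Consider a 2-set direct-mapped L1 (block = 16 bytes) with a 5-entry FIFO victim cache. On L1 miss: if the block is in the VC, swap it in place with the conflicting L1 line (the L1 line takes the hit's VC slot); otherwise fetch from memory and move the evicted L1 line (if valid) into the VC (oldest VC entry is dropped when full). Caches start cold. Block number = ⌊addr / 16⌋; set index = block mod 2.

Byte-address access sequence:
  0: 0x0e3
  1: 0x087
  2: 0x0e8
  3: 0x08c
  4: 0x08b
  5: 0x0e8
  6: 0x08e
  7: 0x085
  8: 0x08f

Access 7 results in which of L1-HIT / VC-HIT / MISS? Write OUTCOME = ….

#0 0xe3→b14/s0 MISS; vc=[]
#1 0x87→b8/s0 MISS; vc=[14]
#2 0xe8→b14/s0 VC-HIT; vc=[8]
#3 0x8c→b8/s0 VC-HIT; vc=[14]
#4 0x8b→b8/s0 L1-HIT; vc=[14]
#5 0xe8→b14/s0 VC-HIT; vc=[8]
#6 0x8e→b8/s0 VC-HIT; vc=[14]
#7 0x85→b8/s0 L1-HIT; vc=[14]
#8 0x8f→b8/s0 L1-HIT; vc=[14]

OUTCOME = L1-HIT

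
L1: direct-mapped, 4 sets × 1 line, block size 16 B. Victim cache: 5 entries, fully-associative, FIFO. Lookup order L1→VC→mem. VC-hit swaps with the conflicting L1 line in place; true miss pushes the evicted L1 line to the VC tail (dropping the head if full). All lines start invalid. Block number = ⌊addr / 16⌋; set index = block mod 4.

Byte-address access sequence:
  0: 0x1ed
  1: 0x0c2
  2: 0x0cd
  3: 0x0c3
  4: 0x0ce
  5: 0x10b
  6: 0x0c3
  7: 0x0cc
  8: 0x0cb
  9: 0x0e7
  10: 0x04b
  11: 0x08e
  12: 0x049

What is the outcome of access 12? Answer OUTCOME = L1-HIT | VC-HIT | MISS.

OUTCOME = VC-HIT

  [0] addr=0x1ed blk=30 s=2: MISS | VC []
  [1] addr=0xc2 blk=12 s=0: MISS | VC []
  [2] addr=0xcd blk=12 s=0: L1-HIT | VC []
  [3] addr=0xc3 blk=12 s=0: L1-HIT | VC []
  [4] addr=0xce blk=12 s=0: L1-HIT | VC []
  [5] addr=0x10b blk=16 s=0: MISS | VC [12]
  [6] addr=0xc3 blk=12 s=0: VC-HIT | VC [16]
  [7] addr=0xcc blk=12 s=0: L1-HIT | VC [16]
  [8] addr=0xcb blk=12 s=0: L1-HIT | VC [16]
  [9] addr=0xe7 blk=14 s=2: MISS | VC [16, 30]
  [10] addr=0x4b blk=4 s=0: MISS | VC [16, 30, 12]
  [11] addr=0x8e blk=8 s=0: MISS | VC [16, 30, 12, 4]
  [12] addr=0x49 blk=4 s=0: VC-HIT | VC [16, 30, 12, 8]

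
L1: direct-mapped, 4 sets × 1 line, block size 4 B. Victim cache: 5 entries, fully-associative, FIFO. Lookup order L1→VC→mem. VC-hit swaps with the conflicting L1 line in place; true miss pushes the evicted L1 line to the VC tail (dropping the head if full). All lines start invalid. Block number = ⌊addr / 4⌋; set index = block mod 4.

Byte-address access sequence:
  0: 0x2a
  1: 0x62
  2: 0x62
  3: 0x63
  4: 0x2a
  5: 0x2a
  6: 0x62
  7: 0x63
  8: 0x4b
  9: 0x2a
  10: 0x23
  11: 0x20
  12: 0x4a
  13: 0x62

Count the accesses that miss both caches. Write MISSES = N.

#0 0x2a→b10/s2 MISS; vc=[]
#1 0x62→b24/s0 MISS; vc=[]
#2 0x62→b24/s0 L1-HIT; vc=[]
#3 0x63→b24/s0 L1-HIT; vc=[]
#4 0x2a→b10/s2 L1-HIT; vc=[]
#5 0x2a→b10/s2 L1-HIT; vc=[]
#6 0x62→b24/s0 L1-HIT; vc=[]
#7 0x63→b24/s0 L1-HIT; vc=[]
#8 0x4b→b18/s2 MISS; vc=[10]
#9 0x2a→b10/s2 VC-HIT; vc=[18]
#10 0x23→b8/s0 MISS; vc=[18,24]
#11 0x20→b8/s0 L1-HIT; vc=[18,24]
#12 0x4a→b18/s2 VC-HIT; vc=[10,24]
#13 0x62→b24/s0 VC-HIT; vc=[10,8]

MISSES = 4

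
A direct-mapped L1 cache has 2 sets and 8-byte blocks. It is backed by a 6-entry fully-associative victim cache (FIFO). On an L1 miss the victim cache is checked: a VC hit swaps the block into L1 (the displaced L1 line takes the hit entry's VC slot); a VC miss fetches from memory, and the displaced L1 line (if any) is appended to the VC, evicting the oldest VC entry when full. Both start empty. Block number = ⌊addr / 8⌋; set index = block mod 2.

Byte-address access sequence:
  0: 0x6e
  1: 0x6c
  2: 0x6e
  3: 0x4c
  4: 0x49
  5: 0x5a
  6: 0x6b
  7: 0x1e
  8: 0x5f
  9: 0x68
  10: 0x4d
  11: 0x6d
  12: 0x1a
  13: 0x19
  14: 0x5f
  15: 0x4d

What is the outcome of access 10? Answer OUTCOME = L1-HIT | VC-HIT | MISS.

OUTCOME = VC-HIT

#0 0x6e→b13/s1 MISS; vc=[]
#1 0x6c→b13/s1 L1-HIT; vc=[]
#2 0x6e→b13/s1 L1-HIT; vc=[]
#3 0x4c→b9/s1 MISS; vc=[13]
#4 0x49→b9/s1 L1-HIT; vc=[13]
#5 0x5a→b11/s1 MISS; vc=[13,9]
#6 0x6b→b13/s1 VC-HIT; vc=[11,9]
#7 0x1e→b3/s1 MISS; vc=[11,9,13]
#8 0x5f→b11/s1 VC-HIT; vc=[3,9,13]
#9 0x68→b13/s1 VC-HIT; vc=[3,9,11]
#10 0x4d→b9/s1 VC-HIT; vc=[3,13,11]
#11 0x6d→b13/s1 VC-HIT; vc=[3,9,11]
#12 0x1a→b3/s1 VC-HIT; vc=[13,9,11]
#13 0x19→b3/s1 L1-HIT; vc=[13,9,11]
#14 0x5f→b11/s1 VC-HIT; vc=[13,9,3]
#15 0x4d→b9/s1 VC-HIT; vc=[13,11,3]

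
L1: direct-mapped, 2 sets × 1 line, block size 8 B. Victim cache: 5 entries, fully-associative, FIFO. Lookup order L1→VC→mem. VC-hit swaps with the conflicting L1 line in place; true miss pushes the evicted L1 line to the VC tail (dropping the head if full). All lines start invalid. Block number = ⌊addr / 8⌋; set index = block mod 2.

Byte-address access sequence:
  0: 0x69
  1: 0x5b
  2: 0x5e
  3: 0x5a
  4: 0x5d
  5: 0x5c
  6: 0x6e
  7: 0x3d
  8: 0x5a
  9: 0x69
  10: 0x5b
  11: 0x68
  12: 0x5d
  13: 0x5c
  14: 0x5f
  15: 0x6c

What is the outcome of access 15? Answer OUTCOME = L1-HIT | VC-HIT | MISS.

OUTCOME = VC-HIT

0: 0x69 (blk 13, set 1) → MISS  vc=[]
1: 0x5b (blk 11, set 1) → MISS  vc=[13]
2: 0x5e (blk 11, set 1) → L1-HIT  vc=[13]
3: 0x5a (blk 11, set 1) → L1-HIT  vc=[13]
4: 0x5d (blk 11, set 1) → L1-HIT  vc=[13]
5: 0x5c (blk 11, set 1) → L1-HIT  vc=[13]
6: 0x6e (blk 13, set 1) → VC-HIT  vc=[11]
7: 0x3d (blk 7, set 1) → MISS  vc=[11, 13]
8: 0x5a (blk 11, set 1) → VC-HIT  vc=[7, 13]
9: 0x69 (blk 13, set 1) → VC-HIT  vc=[7, 11]
10: 0x5b (blk 11, set 1) → VC-HIT  vc=[7, 13]
11: 0x68 (blk 13, set 1) → VC-HIT  vc=[7, 11]
12: 0x5d (blk 11, set 1) → VC-HIT  vc=[7, 13]
13: 0x5c (blk 11, set 1) → L1-HIT  vc=[7, 13]
14: 0x5f (blk 11, set 1) → L1-HIT  vc=[7, 13]
15: 0x6c (blk 13, set 1) → VC-HIT  vc=[7, 11]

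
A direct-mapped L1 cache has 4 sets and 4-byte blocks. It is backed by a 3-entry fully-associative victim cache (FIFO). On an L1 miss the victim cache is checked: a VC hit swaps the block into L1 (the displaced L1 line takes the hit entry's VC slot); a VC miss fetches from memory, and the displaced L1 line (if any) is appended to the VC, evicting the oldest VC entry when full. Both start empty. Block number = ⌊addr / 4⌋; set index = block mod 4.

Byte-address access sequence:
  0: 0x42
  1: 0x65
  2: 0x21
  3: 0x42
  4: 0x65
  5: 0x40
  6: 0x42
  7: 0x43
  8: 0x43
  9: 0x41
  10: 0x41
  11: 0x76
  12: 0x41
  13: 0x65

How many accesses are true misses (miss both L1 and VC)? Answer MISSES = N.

0: 0x42 (blk 16, set 0) → MISS  vc=[]
1: 0x65 (blk 25, set 1) → MISS  vc=[]
2: 0x21 (blk 8, set 0) → MISS  vc=[16]
3: 0x42 (blk 16, set 0) → VC-HIT  vc=[8]
4: 0x65 (blk 25, set 1) → L1-HIT  vc=[8]
5: 0x40 (blk 16, set 0) → L1-HIT  vc=[8]
6: 0x42 (blk 16, set 0) → L1-HIT  vc=[8]
7: 0x43 (blk 16, set 0) → L1-HIT  vc=[8]
8: 0x43 (blk 16, set 0) → L1-HIT  vc=[8]
9: 0x41 (blk 16, set 0) → L1-HIT  vc=[8]
10: 0x41 (blk 16, set 0) → L1-HIT  vc=[8]
11: 0x76 (blk 29, set 1) → MISS  vc=[8, 25]
12: 0x41 (blk 16, set 0) → L1-HIT  vc=[8, 25]
13: 0x65 (blk 25, set 1) → VC-HIT  vc=[8, 29]

MISSES = 4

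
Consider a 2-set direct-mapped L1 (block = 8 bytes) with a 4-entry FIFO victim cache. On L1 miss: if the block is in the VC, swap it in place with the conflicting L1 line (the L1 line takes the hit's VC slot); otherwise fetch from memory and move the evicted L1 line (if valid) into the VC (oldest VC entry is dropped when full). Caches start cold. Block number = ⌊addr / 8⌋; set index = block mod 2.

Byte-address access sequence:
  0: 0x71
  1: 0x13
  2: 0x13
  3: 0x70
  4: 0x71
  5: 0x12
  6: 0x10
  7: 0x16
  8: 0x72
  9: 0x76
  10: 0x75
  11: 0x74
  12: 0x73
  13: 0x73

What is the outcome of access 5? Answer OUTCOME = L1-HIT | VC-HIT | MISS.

0: 0x71 (blk 14, set 0) → MISS  vc=[]
1: 0x13 (blk 2, set 0) → MISS  vc=[14]
2: 0x13 (blk 2, set 0) → L1-HIT  vc=[14]
3: 0x70 (blk 14, set 0) → VC-HIT  vc=[2]
4: 0x71 (blk 14, set 0) → L1-HIT  vc=[2]
5: 0x12 (blk 2, set 0) → VC-HIT  vc=[14]
6: 0x10 (blk 2, set 0) → L1-HIT  vc=[14]
7: 0x16 (blk 2, set 0) → L1-HIT  vc=[14]
8: 0x72 (blk 14, set 0) → VC-HIT  vc=[2]
9: 0x76 (blk 14, set 0) → L1-HIT  vc=[2]
10: 0x75 (blk 14, set 0) → L1-HIT  vc=[2]
11: 0x74 (blk 14, set 0) → L1-HIT  vc=[2]
12: 0x73 (blk 14, set 0) → L1-HIT  vc=[2]
13: 0x73 (blk 14, set 0) → L1-HIT  vc=[2]

OUTCOME = VC-HIT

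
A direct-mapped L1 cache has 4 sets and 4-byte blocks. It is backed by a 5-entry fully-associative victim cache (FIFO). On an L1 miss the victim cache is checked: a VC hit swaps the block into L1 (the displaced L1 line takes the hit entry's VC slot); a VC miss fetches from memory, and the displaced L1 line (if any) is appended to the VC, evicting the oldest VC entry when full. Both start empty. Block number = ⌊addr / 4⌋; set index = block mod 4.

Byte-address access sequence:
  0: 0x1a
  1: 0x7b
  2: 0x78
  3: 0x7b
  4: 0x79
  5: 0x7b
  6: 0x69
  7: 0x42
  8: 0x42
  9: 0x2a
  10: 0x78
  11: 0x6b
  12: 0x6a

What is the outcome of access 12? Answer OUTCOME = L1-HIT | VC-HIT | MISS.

OUTCOME = L1-HIT

#0 0x1a→b6/s2 MISS; vc=[]
#1 0x7b→b30/s2 MISS; vc=[6]
#2 0x78→b30/s2 L1-HIT; vc=[6]
#3 0x7b→b30/s2 L1-HIT; vc=[6]
#4 0x79→b30/s2 L1-HIT; vc=[6]
#5 0x7b→b30/s2 L1-HIT; vc=[6]
#6 0x69→b26/s2 MISS; vc=[6,30]
#7 0x42→b16/s0 MISS; vc=[6,30]
#8 0x42→b16/s0 L1-HIT; vc=[6,30]
#9 0x2a→b10/s2 MISS; vc=[6,30,26]
#10 0x78→b30/s2 VC-HIT; vc=[6,10,26]
#11 0x6b→b26/s2 VC-HIT; vc=[6,10,30]
#12 0x6a→b26/s2 L1-HIT; vc=[6,10,30]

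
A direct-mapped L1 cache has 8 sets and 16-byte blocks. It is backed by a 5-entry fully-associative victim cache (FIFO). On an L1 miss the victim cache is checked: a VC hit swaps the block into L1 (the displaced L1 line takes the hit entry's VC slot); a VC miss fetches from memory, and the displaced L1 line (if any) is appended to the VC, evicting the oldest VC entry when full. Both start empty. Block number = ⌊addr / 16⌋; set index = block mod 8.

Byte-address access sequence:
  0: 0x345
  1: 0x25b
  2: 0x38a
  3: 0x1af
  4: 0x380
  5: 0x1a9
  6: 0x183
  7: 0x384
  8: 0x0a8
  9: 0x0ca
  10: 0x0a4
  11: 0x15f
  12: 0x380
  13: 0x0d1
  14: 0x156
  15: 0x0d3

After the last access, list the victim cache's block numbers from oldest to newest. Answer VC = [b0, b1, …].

0: 0x345 (blk 52, set 4) → MISS  vc=[]
1: 0x25b (blk 37, set 5) → MISS  vc=[]
2: 0x38a (blk 56, set 0) → MISS  vc=[]
3: 0x1af (blk 26, set 2) → MISS  vc=[]
4: 0x380 (blk 56, set 0) → L1-HIT  vc=[]
5: 0x1a9 (blk 26, set 2) → L1-HIT  vc=[]
6: 0x183 (blk 24, set 0) → MISS  vc=[56]
7: 0x384 (blk 56, set 0) → VC-HIT  vc=[24]
8: 0xa8 (blk 10, set 2) → MISS  vc=[24, 26]
9: 0xca (blk 12, set 4) → MISS  vc=[24, 26, 52]
10: 0xa4 (blk 10, set 2) → L1-HIT  vc=[24, 26, 52]
11: 0x15f (blk 21, set 5) → MISS  vc=[24, 26, 52, 37]
12: 0x380 (blk 56, set 0) → L1-HIT  vc=[24, 26, 52, 37]
13: 0xd1 (blk 13, set 5) → MISS  vc=[24, 26, 52, 37, 21]
14: 0x156 (blk 21, set 5) → VC-HIT  vc=[24, 26, 52, 37, 13]
15: 0xd3 (blk 13, set 5) → VC-HIT  vc=[24, 26, 52, 37, 21]

VC = [24, 26, 52, 37, 21]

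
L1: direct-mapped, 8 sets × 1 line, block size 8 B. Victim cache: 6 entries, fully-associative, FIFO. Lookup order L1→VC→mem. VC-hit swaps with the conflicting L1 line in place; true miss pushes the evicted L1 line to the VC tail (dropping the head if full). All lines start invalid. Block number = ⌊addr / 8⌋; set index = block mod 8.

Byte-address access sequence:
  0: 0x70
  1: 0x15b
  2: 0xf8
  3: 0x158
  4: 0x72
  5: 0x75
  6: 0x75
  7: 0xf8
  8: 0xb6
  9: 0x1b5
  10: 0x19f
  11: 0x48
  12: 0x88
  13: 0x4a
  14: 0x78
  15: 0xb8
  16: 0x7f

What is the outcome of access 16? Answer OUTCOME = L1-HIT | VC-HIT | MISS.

OUTCOME = VC-HIT

  [0] addr=0x70 blk=14 s=6: MISS | VC []
  [1] addr=0x15b blk=43 s=3: MISS | VC []
  [2] addr=0xf8 blk=31 s=7: MISS | VC []
  [3] addr=0x158 blk=43 s=3: L1-HIT | VC []
  [4] addr=0x72 blk=14 s=6: L1-HIT | VC []
  [5] addr=0x75 blk=14 s=6: L1-HIT | VC []
  [6] addr=0x75 blk=14 s=6: L1-HIT | VC []
  [7] addr=0xf8 blk=31 s=7: L1-HIT | VC []
  [8] addr=0xb6 blk=22 s=6: MISS | VC [14]
  [9] addr=0x1b5 blk=54 s=6: MISS | VC [14, 22]
  [10] addr=0x19f blk=51 s=3: MISS | VC [14, 22, 43]
  [11] addr=0x48 blk=9 s=1: MISS | VC [14, 22, 43]
  [12] addr=0x88 blk=17 s=1: MISS | VC [14, 22, 43, 9]
  [13] addr=0x4a blk=9 s=1: VC-HIT | VC [14, 22, 43, 17]
  [14] addr=0x78 blk=15 s=7: MISS | VC [14, 22, 43, 17, 31]
  [15] addr=0xb8 blk=23 s=7: MISS | VC [14, 22, 43, 17, 31, 15]
  [16] addr=0x7f blk=15 s=7: VC-HIT | VC [14, 22, 43, 17, 31, 23]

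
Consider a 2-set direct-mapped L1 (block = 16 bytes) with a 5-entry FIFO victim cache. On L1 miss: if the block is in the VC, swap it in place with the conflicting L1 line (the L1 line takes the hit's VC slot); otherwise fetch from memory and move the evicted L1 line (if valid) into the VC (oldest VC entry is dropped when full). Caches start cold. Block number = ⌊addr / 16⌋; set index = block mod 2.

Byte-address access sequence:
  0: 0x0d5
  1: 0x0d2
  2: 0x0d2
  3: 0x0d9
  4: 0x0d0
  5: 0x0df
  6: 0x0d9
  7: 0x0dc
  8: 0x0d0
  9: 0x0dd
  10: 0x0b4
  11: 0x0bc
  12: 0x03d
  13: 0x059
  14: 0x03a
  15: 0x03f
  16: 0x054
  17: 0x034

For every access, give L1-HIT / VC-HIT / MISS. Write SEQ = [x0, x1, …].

SEQ = [MISS, L1-HIT, L1-HIT, L1-HIT, L1-HIT, L1-HIT, L1-HIT, L1-HIT, L1-HIT, L1-HIT, MISS, L1-HIT, MISS, MISS, VC-HIT, L1-HIT, VC-HIT, VC-HIT]

  [0] addr=0xd5 blk=13 s=1: MISS | VC []
  [1] addr=0xd2 blk=13 s=1: L1-HIT | VC []
  [2] addr=0xd2 blk=13 s=1: L1-HIT | VC []
  [3] addr=0xd9 blk=13 s=1: L1-HIT | VC []
  [4] addr=0xd0 blk=13 s=1: L1-HIT | VC []
  [5] addr=0xdf blk=13 s=1: L1-HIT | VC []
  [6] addr=0xd9 blk=13 s=1: L1-HIT | VC []
  [7] addr=0xdc blk=13 s=1: L1-HIT | VC []
  [8] addr=0xd0 blk=13 s=1: L1-HIT | VC []
  [9] addr=0xdd blk=13 s=1: L1-HIT | VC []
  [10] addr=0xb4 blk=11 s=1: MISS | VC [13]
  [11] addr=0xbc blk=11 s=1: L1-HIT | VC [13]
  [12] addr=0x3d blk=3 s=1: MISS | VC [13, 11]
  [13] addr=0x59 blk=5 s=1: MISS | VC [13, 11, 3]
  [14] addr=0x3a blk=3 s=1: VC-HIT | VC [13, 11, 5]
  [15] addr=0x3f blk=3 s=1: L1-HIT | VC [13, 11, 5]
  [16] addr=0x54 blk=5 s=1: VC-HIT | VC [13, 11, 3]
  [17] addr=0x34 blk=3 s=1: VC-HIT | VC [13, 11, 5]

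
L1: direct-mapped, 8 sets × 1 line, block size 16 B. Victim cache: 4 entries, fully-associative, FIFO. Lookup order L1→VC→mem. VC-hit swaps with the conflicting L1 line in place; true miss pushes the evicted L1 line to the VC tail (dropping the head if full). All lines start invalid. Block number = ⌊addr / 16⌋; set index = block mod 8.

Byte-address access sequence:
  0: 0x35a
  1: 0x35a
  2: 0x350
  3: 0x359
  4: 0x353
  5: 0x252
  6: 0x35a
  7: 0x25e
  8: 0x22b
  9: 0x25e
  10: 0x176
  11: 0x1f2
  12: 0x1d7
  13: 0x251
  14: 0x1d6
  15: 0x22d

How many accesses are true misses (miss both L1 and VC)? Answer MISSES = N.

0: 0x35a (blk 53, set 5) → MISS  vc=[]
1: 0x35a (blk 53, set 5) → L1-HIT  vc=[]
2: 0x350 (blk 53, set 5) → L1-HIT  vc=[]
3: 0x359 (blk 53, set 5) → L1-HIT  vc=[]
4: 0x353 (blk 53, set 5) → L1-HIT  vc=[]
5: 0x252 (blk 37, set 5) → MISS  vc=[53]
6: 0x35a (blk 53, set 5) → VC-HIT  vc=[37]
7: 0x25e (blk 37, set 5) → VC-HIT  vc=[53]
8: 0x22b (blk 34, set 2) → MISS  vc=[53]
9: 0x25e (blk 37, set 5) → L1-HIT  vc=[53]
10: 0x176 (blk 23, set 7) → MISS  vc=[53]
11: 0x1f2 (blk 31, set 7) → MISS  vc=[53, 23]
12: 0x1d7 (blk 29, set 5) → MISS  vc=[53, 23, 37]
13: 0x251 (blk 37, set 5) → VC-HIT  vc=[53, 23, 29]
14: 0x1d6 (blk 29, set 5) → VC-HIT  vc=[53, 23, 37]
15: 0x22d (blk 34, set 2) → L1-HIT  vc=[53, 23, 37]

MISSES = 6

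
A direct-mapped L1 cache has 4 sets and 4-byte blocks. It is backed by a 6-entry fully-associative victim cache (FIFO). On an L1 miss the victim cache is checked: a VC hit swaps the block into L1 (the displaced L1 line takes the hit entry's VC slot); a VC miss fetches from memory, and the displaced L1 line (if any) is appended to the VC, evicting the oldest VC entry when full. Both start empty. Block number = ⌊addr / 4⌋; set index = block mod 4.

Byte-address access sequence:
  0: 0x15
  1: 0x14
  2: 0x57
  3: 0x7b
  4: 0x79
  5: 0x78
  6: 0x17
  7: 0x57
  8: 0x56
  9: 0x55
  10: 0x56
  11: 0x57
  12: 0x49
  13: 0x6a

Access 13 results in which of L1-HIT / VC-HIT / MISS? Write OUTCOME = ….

#0 0x15→b5/s1 MISS; vc=[]
#1 0x14→b5/s1 L1-HIT; vc=[]
#2 0x57→b21/s1 MISS; vc=[5]
#3 0x7b→b30/s2 MISS; vc=[5]
#4 0x79→b30/s2 L1-HIT; vc=[5]
#5 0x78→b30/s2 L1-HIT; vc=[5]
#6 0x17→b5/s1 VC-HIT; vc=[21]
#7 0x57→b21/s1 VC-HIT; vc=[5]
#8 0x56→b21/s1 L1-HIT; vc=[5]
#9 0x55→b21/s1 L1-HIT; vc=[5]
#10 0x56→b21/s1 L1-HIT; vc=[5]
#11 0x57→b21/s1 L1-HIT; vc=[5]
#12 0x49→b18/s2 MISS; vc=[5,30]
#13 0x6a→b26/s2 MISS; vc=[5,30,18]

OUTCOME = MISS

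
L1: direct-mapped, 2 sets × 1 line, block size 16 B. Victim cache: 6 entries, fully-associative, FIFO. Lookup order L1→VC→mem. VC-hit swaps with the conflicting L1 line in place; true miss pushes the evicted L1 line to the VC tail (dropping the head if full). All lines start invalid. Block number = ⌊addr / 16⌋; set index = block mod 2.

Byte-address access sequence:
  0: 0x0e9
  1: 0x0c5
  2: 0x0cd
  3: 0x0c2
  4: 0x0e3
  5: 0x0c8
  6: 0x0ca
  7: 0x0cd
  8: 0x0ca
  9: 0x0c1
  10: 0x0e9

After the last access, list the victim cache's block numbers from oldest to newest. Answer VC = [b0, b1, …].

VC = [12]

0: 0xe9 (blk 14, set 0) → MISS  vc=[]
1: 0xc5 (blk 12, set 0) → MISS  vc=[14]
2: 0xcd (blk 12, set 0) → L1-HIT  vc=[14]
3: 0xc2 (blk 12, set 0) → L1-HIT  vc=[14]
4: 0xe3 (blk 14, set 0) → VC-HIT  vc=[12]
5: 0xc8 (blk 12, set 0) → VC-HIT  vc=[14]
6: 0xca (blk 12, set 0) → L1-HIT  vc=[14]
7: 0xcd (blk 12, set 0) → L1-HIT  vc=[14]
8: 0xca (blk 12, set 0) → L1-HIT  vc=[14]
9: 0xc1 (blk 12, set 0) → L1-HIT  vc=[14]
10: 0xe9 (blk 14, set 0) → VC-HIT  vc=[12]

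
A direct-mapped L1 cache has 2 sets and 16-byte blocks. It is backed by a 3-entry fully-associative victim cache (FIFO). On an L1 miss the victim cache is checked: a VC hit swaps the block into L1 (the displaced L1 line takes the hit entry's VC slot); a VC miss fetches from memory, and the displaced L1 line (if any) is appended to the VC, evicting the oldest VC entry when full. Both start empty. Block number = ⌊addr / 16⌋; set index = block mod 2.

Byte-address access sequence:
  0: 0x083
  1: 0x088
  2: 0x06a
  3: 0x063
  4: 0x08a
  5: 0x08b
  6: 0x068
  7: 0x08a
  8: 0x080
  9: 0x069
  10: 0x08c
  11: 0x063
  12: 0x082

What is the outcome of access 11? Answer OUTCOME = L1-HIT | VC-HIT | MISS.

OUTCOME = VC-HIT

0: 0x83 (blk 8, set 0) → MISS  vc=[]
1: 0x88 (blk 8, set 0) → L1-HIT  vc=[]
2: 0x6a (blk 6, set 0) → MISS  vc=[8]
3: 0x63 (blk 6, set 0) → L1-HIT  vc=[8]
4: 0x8a (blk 8, set 0) → VC-HIT  vc=[6]
5: 0x8b (blk 8, set 0) → L1-HIT  vc=[6]
6: 0x68 (blk 6, set 0) → VC-HIT  vc=[8]
7: 0x8a (blk 8, set 0) → VC-HIT  vc=[6]
8: 0x80 (blk 8, set 0) → L1-HIT  vc=[6]
9: 0x69 (blk 6, set 0) → VC-HIT  vc=[8]
10: 0x8c (blk 8, set 0) → VC-HIT  vc=[6]
11: 0x63 (blk 6, set 0) → VC-HIT  vc=[8]
12: 0x82 (blk 8, set 0) → VC-HIT  vc=[6]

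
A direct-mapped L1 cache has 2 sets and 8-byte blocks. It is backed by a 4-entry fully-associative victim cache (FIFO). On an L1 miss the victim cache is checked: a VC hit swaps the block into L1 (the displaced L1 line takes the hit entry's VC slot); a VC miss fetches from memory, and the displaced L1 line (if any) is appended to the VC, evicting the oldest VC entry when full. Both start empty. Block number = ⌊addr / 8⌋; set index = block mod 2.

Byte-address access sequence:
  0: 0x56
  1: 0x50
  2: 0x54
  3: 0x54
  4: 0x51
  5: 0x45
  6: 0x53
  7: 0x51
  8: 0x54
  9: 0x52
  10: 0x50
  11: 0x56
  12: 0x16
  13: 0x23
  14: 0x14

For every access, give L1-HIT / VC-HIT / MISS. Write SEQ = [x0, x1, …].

#0 0x56→b10/s0 MISS; vc=[]
#1 0x50→b10/s0 L1-HIT; vc=[]
#2 0x54→b10/s0 L1-HIT; vc=[]
#3 0x54→b10/s0 L1-HIT; vc=[]
#4 0x51→b10/s0 L1-HIT; vc=[]
#5 0x45→b8/s0 MISS; vc=[10]
#6 0x53→b10/s0 VC-HIT; vc=[8]
#7 0x51→b10/s0 L1-HIT; vc=[8]
#8 0x54→b10/s0 L1-HIT; vc=[8]
#9 0x52→b10/s0 L1-HIT; vc=[8]
#10 0x50→b10/s0 L1-HIT; vc=[8]
#11 0x56→b10/s0 L1-HIT; vc=[8]
#12 0x16→b2/s0 MISS; vc=[8,10]
#13 0x23→b4/s0 MISS; vc=[8,10,2]
#14 0x14→b2/s0 VC-HIT; vc=[8,10,4]

SEQ = [MISS, L1-HIT, L1-HIT, L1-HIT, L1-HIT, MISS, VC-HIT, L1-HIT, L1-HIT, L1-HIT, L1-HIT, L1-HIT, MISS, MISS, VC-HIT]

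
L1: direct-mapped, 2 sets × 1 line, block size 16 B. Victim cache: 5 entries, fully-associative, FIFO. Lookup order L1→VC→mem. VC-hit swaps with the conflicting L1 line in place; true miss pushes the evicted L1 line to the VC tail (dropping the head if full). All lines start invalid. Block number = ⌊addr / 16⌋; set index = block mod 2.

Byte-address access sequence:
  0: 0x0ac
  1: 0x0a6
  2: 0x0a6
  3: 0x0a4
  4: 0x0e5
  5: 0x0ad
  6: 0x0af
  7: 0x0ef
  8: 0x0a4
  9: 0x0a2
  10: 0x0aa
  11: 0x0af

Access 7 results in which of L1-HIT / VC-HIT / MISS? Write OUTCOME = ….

OUTCOME = VC-HIT

#0 0xac→b10/s0 MISS; vc=[]
#1 0xa6→b10/s0 L1-HIT; vc=[]
#2 0xa6→b10/s0 L1-HIT; vc=[]
#3 0xa4→b10/s0 L1-HIT; vc=[]
#4 0xe5→b14/s0 MISS; vc=[10]
#5 0xad→b10/s0 VC-HIT; vc=[14]
#6 0xaf→b10/s0 L1-HIT; vc=[14]
#7 0xef→b14/s0 VC-HIT; vc=[10]
#8 0xa4→b10/s0 VC-HIT; vc=[14]
#9 0xa2→b10/s0 L1-HIT; vc=[14]
#10 0xaa→b10/s0 L1-HIT; vc=[14]
#11 0xaf→b10/s0 L1-HIT; vc=[14]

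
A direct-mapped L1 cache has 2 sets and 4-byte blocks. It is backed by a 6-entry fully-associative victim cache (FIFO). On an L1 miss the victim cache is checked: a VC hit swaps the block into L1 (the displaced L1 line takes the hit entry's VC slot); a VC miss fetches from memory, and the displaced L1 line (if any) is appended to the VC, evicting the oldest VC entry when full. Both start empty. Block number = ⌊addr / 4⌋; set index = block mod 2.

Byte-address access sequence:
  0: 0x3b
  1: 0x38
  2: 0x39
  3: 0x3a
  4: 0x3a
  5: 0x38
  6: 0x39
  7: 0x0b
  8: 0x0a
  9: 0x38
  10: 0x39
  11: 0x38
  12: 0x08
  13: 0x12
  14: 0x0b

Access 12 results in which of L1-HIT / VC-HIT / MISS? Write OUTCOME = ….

#0 0x3b→b14/s0 MISS; vc=[]
#1 0x38→b14/s0 L1-HIT; vc=[]
#2 0x39→b14/s0 L1-HIT; vc=[]
#3 0x3a→b14/s0 L1-HIT; vc=[]
#4 0x3a→b14/s0 L1-HIT; vc=[]
#5 0x38→b14/s0 L1-HIT; vc=[]
#6 0x39→b14/s0 L1-HIT; vc=[]
#7 0xb→b2/s0 MISS; vc=[14]
#8 0xa→b2/s0 L1-HIT; vc=[14]
#9 0x38→b14/s0 VC-HIT; vc=[2]
#10 0x39→b14/s0 L1-HIT; vc=[2]
#11 0x38→b14/s0 L1-HIT; vc=[2]
#12 0x8→b2/s0 VC-HIT; vc=[14]
#13 0x12→b4/s0 MISS; vc=[14,2]
#14 0xb→b2/s0 VC-HIT; vc=[14,4]

OUTCOME = VC-HIT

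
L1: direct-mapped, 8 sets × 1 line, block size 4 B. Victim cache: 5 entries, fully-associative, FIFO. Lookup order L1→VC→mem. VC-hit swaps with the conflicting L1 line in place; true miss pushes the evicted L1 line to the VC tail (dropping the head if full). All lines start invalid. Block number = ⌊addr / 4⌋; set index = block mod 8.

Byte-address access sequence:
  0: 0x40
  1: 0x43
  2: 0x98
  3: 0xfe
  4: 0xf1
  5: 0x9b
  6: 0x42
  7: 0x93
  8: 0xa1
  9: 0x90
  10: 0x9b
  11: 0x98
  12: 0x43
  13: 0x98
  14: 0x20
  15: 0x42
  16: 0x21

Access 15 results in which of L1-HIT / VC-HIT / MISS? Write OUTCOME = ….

  [0] addr=0x40 blk=16 s=0: MISS | VC []
  [1] addr=0x43 blk=16 s=0: L1-HIT | VC []
  [2] addr=0x98 blk=38 s=6: MISS | VC []
  [3] addr=0xfe blk=63 s=7: MISS | VC []
  [4] addr=0xf1 blk=60 s=4: MISS | VC []
  [5] addr=0x9b blk=38 s=6: L1-HIT | VC []
  [6] addr=0x42 blk=16 s=0: L1-HIT | VC []
  [7] addr=0x93 blk=36 s=4: MISS | VC [60]
  [8] addr=0xa1 blk=40 s=0: MISS | VC [60, 16]
  [9] addr=0x90 blk=36 s=4: L1-HIT | VC [60, 16]
  [10] addr=0x9b blk=38 s=6: L1-HIT | VC [60, 16]
  [11] addr=0x98 blk=38 s=6: L1-HIT | VC [60, 16]
  [12] addr=0x43 blk=16 s=0: VC-HIT | VC [60, 40]
  [13] addr=0x98 blk=38 s=6: L1-HIT | VC [60, 40]
  [14] addr=0x20 blk=8 s=0: MISS | VC [60, 40, 16]
  [15] addr=0x42 blk=16 s=0: VC-HIT | VC [60, 40, 8]
  [16] addr=0x21 blk=8 s=0: VC-HIT | VC [60, 40, 16]

OUTCOME = VC-HIT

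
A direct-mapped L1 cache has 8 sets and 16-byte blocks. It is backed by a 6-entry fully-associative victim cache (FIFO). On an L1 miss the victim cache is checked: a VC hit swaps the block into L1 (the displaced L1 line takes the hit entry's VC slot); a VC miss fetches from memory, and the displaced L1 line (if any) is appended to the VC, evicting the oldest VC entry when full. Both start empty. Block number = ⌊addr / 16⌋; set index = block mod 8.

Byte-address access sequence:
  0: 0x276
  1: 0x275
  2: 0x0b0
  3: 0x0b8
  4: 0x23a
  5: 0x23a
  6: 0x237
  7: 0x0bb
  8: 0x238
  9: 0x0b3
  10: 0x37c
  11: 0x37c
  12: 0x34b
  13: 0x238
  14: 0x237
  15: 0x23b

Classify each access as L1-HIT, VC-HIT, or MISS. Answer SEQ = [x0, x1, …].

0: 0x276 (blk 39, set 7) → MISS  vc=[]
1: 0x275 (blk 39, set 7) → L1-HIT  vc=[]
2: 0xb0 (blk 11, set 3) → MISS  vc=[]
3: 0xb8 (blk 11, set 3) → L1-HIT  vc=[]
4: 0x23a (blk 35, set 3) → MISS  vc=[11]
5: 0x23a (blk 35, set 3) → L1-HIT  vc=[11]
6: 0x237 (blk 35, set 3) → L1-HIT  vc=[11]
7: 0xbb (blk 11, set 3) → VC-HIT  vc=[35]
8: 0x238 (blk 35, set 3) → VC-HIT  vc=[11]
9: 0xb3 (blk 11, set 3) → VC-HIT  vc=[35]
10: 0x37c (blk 55, set 7) → MISS  vc=[35, 39]
11: 0x37c (blk 55, set 7) → L1-HIT  vc=[35, 39]
12: 0x34b (blk 52, set 4) → MISS  vc=[35, 39]
13: 0x238 (blk 35, set 3) → VC-HIT  vc=[11, 39]
14: 0x237 (blk 35, set 3) → L1-HIT  vc=[11, 39]
15: 0x23b (blk 35, set 3) → L1-HIT  vc=[11, 39]

SEQ = [MISS, L1-HIT, MISS, L1-HIT, MISS, L1-HIT, L1-HIT, VC-HIT, VC-HIT, VC-HIT, MISS, L1-HIT, MISS, VC-HIT, L1-HIT, L1-HIT]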